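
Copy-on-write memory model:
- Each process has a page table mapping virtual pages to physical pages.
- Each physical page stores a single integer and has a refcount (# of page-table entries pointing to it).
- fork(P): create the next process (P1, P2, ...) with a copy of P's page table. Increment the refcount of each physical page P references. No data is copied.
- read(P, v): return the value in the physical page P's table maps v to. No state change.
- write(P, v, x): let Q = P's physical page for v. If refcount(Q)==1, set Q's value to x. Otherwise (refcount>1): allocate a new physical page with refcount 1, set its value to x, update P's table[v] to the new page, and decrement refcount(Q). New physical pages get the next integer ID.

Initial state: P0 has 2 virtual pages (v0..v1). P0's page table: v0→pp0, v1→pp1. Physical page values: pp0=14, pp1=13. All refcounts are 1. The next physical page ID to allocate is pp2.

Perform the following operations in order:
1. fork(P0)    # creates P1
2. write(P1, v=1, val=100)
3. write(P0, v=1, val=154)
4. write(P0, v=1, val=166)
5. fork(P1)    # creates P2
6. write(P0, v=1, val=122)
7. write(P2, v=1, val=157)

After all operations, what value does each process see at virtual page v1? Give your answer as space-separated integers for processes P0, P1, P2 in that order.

Answer: 122 100 157

Derivation:
Op 1: fork(P0) -> P1. 2 ppages; refcounts: pp0:2 pp1:2
Op 2: write(P1, v1, 100). refcount(pp1)=2>1 -> COPY to pp2. 3 ppages; refcounts: pp0:2 pp1:1 pp2:1
Op 3: write(P0, v1, 154). refcount(pp1)=1 -> write in place. 3 ppages; refcounts: pp0:2 pp1:1 pp2:1
Op 4: write(P0, v1, 166). refcount(pp1)=1 -> write in place. 3 ppages; refcounts: pp0:2 pp1:1 pp2:1
Op 5: fork(P1) -> P2. 3 ppages; refcounts: pp0:3 pp1:1 pp2:2
Op 6: write(P0, v1, 122). refcount(pp1)=1 -> write in place. 3 ppages; refcounts: pp0:3 pp1:1 pp2:2
Op 7: write(P2, v1, 157). refcount(pp2)=2>1 -> COPY to pp3. 4 ppages; refcounts: pp0:3 pp1:1 pp2:1 pp3:1
P0: v1 -> pp1 = 122
P1: v1 -> pp2 = 100
P2: v1 -> pp3 = 157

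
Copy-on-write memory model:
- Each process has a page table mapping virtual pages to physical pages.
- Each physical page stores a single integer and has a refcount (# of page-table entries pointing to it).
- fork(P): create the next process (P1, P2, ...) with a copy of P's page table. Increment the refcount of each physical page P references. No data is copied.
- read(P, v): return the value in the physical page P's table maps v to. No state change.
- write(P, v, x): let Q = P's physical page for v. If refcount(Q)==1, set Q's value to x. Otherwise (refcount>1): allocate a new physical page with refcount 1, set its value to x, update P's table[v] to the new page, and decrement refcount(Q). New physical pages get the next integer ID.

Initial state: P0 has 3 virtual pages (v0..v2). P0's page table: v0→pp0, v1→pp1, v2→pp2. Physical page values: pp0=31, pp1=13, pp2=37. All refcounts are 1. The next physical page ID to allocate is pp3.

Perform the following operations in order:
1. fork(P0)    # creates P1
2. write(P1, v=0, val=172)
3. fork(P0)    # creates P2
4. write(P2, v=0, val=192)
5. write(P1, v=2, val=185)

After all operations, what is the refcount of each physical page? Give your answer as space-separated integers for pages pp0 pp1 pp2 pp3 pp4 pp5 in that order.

Answer: 1 3 2 1 1 1

Derivation:
Op 1: fork(P0) -> P1. 3 ppages; refcounts: pp0:2 pp1:2 pp2:2
Op 2: write(P1, v0, 172). refcount(pp0)=2>1 -> COPY to pp3. 4 ppages; refcounts: pp0:1 pp1:2 pp2:2 pp3:1
Op 3: fork(P0) -> P2. 4 ppages; refcounts: pp0:2 pp1:3 pp2:3 pp3:1
Op 4: write(P2, v0, 192). refcount(pp0)=2>1 -> COPY to pp4. 5 ppages; refcounts: pp0:1 pp1:3 pp2:3 pp3:1 pp4:1
Op 5: write(P1, v2, 185). refcount(pp2)=3>1 -> COPY to pp5. 6 ppages; refcounts: pp0:1 pp1:3 pp2:2 pp3:1 pp4:1 pp5:1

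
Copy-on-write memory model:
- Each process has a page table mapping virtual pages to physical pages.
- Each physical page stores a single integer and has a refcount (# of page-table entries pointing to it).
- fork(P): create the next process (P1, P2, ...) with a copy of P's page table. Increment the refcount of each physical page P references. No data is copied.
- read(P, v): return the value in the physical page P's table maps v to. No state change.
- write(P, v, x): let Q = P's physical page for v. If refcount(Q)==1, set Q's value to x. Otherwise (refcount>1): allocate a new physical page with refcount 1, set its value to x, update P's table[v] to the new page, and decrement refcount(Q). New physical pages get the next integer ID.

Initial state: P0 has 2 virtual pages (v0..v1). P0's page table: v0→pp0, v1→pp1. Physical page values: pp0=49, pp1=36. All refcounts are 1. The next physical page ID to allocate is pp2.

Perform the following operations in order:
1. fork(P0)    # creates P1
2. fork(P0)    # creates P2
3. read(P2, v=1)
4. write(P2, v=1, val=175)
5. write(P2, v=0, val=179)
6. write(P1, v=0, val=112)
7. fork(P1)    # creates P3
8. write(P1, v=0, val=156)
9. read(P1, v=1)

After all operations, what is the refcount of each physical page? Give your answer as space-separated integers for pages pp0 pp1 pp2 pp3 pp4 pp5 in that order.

Op 1: fork(P0) -> P1. 2 ppages; refcounts: pp0:2 pp1:2
Op 2: fork(P0) -> P2. 2 ppages; refcounts: pp0:3 pp1:3
Op 3: read(P2, v1) -> 36. No state change.
Op 4: write(P2, v1, 175). refcount(pp1)=3>1 -> COPY to pp2. 3 ppages; refcounts: pp0:3 pp1:2 pp2:1
Op 5: write(P2, v0, 179). refcount(pp0)=3>1 -> COPY to pp3. 4 ppages; refcounts: pp0:2 pp1:2 pp2:1 pp3:1
Op 6: write(P1, v0, 112). refcount(pp0)=2>1 -> COPY to pp4. 5 ppages; refcounts: pp0:1 pp1:2 pp2:1 pp3:1 pp4:1
Op 7: fork(P1) -> P3. 5 ppages; refcounts: pp0:1 pp1:3 pp2:1 pp3:1 pp4:2
Op 8: write(P1, v0, 156). refcount(pp4)=2>1 -> COPY to pp5. 6 ppages; refcounts: pp0:1 pp1:3 pp2:1 pp3:1 pp4:1 pp5:1
Op 9: read(P1, v1) -> 36. No state change.

Answer: 1 3 1 1 1 1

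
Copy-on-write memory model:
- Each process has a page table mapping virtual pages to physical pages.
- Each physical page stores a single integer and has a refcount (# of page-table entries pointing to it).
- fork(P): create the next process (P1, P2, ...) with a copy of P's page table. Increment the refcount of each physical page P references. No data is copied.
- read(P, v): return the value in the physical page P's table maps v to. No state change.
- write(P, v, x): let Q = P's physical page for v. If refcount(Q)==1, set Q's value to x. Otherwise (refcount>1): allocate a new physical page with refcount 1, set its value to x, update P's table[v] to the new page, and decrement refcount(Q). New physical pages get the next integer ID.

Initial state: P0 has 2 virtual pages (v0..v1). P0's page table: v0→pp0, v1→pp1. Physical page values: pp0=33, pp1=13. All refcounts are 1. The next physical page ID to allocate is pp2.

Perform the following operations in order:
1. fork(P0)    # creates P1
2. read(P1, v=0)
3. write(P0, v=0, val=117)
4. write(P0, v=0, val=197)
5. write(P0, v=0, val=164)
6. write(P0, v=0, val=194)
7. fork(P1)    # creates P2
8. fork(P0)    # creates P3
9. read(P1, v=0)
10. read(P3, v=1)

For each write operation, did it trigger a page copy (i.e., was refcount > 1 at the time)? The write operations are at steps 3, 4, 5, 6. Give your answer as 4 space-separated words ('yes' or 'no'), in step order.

Op 1: fork(P0) -> P1. 2 ppages; refcounts: pp0:2 pp1:2
Op 2: read(P1, v0) -> 33. No state change.
Op 3: write(P0, v0, 117). refcount(pp0)=2>1 -> COPY to pp2. 3 ppages; refcounts: pp0:1 pp1:2 pp2:1
Op 4: write(P0, v0, 197). refcount(pp2)=1 -> write in place. 3 ppages; refcounts: pp0:1 pp1:2 pp2:1
Op 5: write(P0, v0, 164). refcount(pp2)=1 -> write in place. 3 ppages; refcounts: pp0:1 pp1:2 pp2:1
Op 6: write(P0, v0, 194). refcount(pp2)=1 -> write in place. 3 ppages; refcounts: pp0:1 pp1:2 pp2:1
Op 7: fork(P1) -> P2. 3 ppages; refcounts: pp0:2 pp1:3 pp2:1
Op 8: fork(P0) -> P3. 3 ppages; refcounts: pp0:2 pp1:4 pp2:2
Op 9: read(P1, v0) -> 33. No state change.
Op 10: read(P3, v1) -> 13. No state change.

yes no no no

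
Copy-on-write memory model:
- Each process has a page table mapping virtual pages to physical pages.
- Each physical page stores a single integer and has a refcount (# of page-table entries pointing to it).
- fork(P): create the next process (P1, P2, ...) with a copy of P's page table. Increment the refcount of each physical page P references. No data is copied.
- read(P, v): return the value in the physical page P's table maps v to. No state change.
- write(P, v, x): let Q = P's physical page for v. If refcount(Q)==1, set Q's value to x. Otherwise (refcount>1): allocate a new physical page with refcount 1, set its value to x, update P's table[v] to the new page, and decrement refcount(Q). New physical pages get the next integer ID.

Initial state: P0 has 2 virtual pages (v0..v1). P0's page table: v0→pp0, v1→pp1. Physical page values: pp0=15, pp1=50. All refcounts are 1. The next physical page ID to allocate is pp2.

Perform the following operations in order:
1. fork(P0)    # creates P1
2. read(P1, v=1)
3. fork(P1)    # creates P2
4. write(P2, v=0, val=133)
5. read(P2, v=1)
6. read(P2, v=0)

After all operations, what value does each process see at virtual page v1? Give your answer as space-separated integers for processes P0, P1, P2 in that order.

Op 1: fork(P0) -> P1. 2 ppages; refcounts: pp0:2 pp1:2
Op 2: read(P1, v1) -> 50. No state change.
Op 3: fork(P1) -> P2. 2 ppages; refcounts: pp0:3 pp1:3
Op 4: write(P2, v0, 133). refcount(pp0)=3>1 -> COPY to pp2. 3 ppages; refcounts: pp0:2 pp1:3 pp2:1
Op 5: read(P2, v1) -> 50. No state change.
Op 6: read(P2, v0) -> 133. No state change.
P0: v1 -> pp1 = 50
P1: v1 -> pp1 = 50
P2: v1 -> pp1 = 50

Answer: 50 50 50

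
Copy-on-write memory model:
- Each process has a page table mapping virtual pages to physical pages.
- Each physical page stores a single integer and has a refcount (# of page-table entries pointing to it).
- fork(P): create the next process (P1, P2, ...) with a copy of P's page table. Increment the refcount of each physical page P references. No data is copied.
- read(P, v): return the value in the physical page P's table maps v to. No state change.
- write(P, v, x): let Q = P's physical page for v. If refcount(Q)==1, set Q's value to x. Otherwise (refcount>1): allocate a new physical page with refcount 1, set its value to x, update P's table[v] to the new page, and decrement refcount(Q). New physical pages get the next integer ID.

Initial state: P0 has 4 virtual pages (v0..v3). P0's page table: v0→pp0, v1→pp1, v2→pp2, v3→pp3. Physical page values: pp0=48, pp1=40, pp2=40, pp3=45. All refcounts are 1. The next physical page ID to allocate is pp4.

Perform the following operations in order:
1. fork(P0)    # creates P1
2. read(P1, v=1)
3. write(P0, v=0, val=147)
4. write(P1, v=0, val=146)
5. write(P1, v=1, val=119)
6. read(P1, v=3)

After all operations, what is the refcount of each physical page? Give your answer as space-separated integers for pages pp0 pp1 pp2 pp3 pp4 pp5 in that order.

Op 1: fork(P0) -> P1. 4 ppages; refcounts: pp0:2 pp1:2 pp2:2 pp3:2
Op 2: read(P1, v1) -> 40. No state change.
Op 3: write(P0, v0, 147). refcount(pp0)=2>1 -> COPY to pp4. 5 ppages; refcounts: pp0:1 pp1:2 pp2:2 pp3:2 pp4:1
Op 4: write(P1, v0, 146). refcount(pp0)=1 -> write in place. 5 ppages; refcounts: pp0:1 pp1:2 pp2:2 pp3:2 pp4:1
Op 5: write(P1, v1, 119). refcount(pp1)=2>1 -> COPY to pp5. 6 ppages; refcounts: pp0:1 pp1:1 pp2:2 pp3:2 pp4:1 pp5:1
Op 6: read(P1, v3) -> 45. No state change.

Answer: 1 1 2 2 1 1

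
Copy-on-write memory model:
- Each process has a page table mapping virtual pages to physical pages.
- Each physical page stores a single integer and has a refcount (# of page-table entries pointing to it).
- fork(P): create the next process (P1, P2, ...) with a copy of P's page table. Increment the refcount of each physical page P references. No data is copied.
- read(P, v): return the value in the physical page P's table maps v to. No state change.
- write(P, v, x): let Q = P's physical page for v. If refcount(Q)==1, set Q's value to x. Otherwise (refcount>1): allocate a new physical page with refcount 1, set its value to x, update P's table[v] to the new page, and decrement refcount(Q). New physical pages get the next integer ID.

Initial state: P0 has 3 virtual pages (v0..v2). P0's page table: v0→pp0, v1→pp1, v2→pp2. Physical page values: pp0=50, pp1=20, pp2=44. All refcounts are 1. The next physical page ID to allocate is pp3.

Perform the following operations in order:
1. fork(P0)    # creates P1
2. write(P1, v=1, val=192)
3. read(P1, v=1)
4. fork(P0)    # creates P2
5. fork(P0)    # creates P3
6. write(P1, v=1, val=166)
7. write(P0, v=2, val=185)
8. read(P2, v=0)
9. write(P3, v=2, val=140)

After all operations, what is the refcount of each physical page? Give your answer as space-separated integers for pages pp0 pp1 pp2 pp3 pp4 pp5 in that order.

Answer: 4 3 2 1 1 1

Derivation:
Op 1: fork(P0) -> P1. 3 ppages; refcounts: pp0:2 pp1:2 pp2:2
Op 2: write(P1, v1, 192). refcount(pp1)=2>1 -> COPY to pp3. 4 ppages; refcounts: pp0:2 pp1:1 pp2:2 pp3:1
Op 3: read(P1, v1) -> 192. No state change.
Op 4: fork(P0) -> P2. 4 ppages; refcounts: pp0:3 pp1:2 pp2:3 pp3:1
Op 5: fork(P0) -> P3. 4 ppages; refcounts: pp0:4 pp1:3 pp2:4 pp3:1
Op 6: write(P1, v1, 166). refcount(pp3)=1 -> write in place. 4 ppages; refcounts: pp0:4 pp1:3 pp2:4 pp3:1
Op 7: write(P0, v2, 185). refcount(pp2)=4>1 -> COPY to pp4. 5 ppages; refcounts: pp0:4 pp1:3 pp2:3 pp3:1 pp4:1
Op 8: read(P2, v0) -> 50. No state change.
Op 9: write(P3, v2, 140). refcount(pp2)=3>1 -> COPY to pp5. 6 ppages; refcounts: pp0:4 pp1:3 pp2:2 pp3:1 pp4:1 pp5:1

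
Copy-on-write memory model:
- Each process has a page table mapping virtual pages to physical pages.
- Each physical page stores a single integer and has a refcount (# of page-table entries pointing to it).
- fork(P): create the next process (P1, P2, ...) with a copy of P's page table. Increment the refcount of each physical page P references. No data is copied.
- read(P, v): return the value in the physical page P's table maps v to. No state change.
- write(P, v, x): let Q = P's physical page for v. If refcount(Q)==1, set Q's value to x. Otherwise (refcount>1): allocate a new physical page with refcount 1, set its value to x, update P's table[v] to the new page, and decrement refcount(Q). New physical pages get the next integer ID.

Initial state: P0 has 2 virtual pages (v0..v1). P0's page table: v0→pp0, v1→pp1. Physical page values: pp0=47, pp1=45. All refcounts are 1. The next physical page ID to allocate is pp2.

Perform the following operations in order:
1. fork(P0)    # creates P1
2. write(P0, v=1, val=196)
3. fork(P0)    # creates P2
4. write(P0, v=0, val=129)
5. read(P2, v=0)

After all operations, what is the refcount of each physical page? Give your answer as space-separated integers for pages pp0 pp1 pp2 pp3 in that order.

Op 1: fork(P0) -> P1. 2 ppages; refcounts: pp0:2 pp1:2
Op 2: write(P0, v1, 196). refcount(pp1)=2>1 -> COPY to pp2. 3 ppages; refcounts: pp0:2 pp1:1 pp2:1
Op 3: fork(P0) -> P2. 3 ppages; refcounts: pp0:3 pp1:1 pp2:2
Op 4: write(P0, v0, 129). refcount(pp0)=3>1 -> COPY to pp3. 4 ppages; refcounts: pp0:2 pp1:1 pp2:2 pp3:1
Op 5: read(P2, v0) -> 47. No state change.

Answer: 2 1 2 1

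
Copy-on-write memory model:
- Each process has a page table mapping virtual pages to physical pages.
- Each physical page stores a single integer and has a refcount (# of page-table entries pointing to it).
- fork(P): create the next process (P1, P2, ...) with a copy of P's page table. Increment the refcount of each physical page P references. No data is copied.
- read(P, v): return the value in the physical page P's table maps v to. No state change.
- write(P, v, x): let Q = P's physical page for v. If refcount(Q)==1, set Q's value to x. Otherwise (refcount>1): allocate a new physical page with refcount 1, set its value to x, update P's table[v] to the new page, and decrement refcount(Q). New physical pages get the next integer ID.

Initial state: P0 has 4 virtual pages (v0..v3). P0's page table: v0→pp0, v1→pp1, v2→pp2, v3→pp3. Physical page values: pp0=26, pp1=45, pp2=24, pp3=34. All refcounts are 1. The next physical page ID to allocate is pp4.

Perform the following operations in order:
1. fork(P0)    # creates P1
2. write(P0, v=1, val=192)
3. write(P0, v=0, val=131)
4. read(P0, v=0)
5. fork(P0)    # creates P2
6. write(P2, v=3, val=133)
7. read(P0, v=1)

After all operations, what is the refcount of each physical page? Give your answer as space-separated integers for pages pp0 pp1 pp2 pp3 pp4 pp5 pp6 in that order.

Op 1: fork(P0) -> P1. 4 ppages; refcounts: pp0:2 pp1:2 pp2:2 pp3:2
Op 2: write(P0, v1, 192). refcount(pp1)=2>1 -> COPY to pp4. 5 ppages; refcounts: pp0:2 pp1:1 pp2:2 pp3:2 pp4:1
Op 3: write(P0, v0, 131). refcount(pp0)=2>1 -> COPY to pp5. 6 ppages; refcounts: pp0:1 pp1:1 pp2:2 pp3:2 pp4:1 pp5:1
Op 4: read(P0, v0) -> 131. No state change.
Op 5: fork(P0) -> P2. 6 ppages; refcounts: pp0:1 pp1:1 pp2:3 pp3:3 pp4:2 pp5:2
Op 6: write(P2, v3, 133). refcount(pp3)=3>1 -> COPY to pp6. 7 ppages; refcounts: pp0:1 pp1:1 pp2:3 pp3:2 pp4:2 pp5:2 pp6:1
Op 7: read(P0, v1) -> 192. No state change.

Answer: 1 1 3 2 2 2 1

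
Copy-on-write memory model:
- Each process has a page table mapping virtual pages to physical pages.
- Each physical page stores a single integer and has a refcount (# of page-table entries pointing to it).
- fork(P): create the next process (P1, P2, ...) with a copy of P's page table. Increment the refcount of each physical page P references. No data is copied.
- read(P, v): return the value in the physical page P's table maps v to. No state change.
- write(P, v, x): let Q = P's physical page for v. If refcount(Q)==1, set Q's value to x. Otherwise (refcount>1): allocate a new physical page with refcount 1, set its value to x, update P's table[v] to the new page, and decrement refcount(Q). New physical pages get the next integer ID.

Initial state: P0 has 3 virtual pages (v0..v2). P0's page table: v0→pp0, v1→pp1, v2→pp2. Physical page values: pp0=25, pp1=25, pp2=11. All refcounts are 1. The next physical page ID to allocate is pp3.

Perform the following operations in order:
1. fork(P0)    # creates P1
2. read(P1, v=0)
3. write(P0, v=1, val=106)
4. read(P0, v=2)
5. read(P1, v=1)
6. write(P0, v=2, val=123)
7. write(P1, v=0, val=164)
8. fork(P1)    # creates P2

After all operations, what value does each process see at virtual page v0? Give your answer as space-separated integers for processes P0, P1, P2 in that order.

Op 1: fork(P0) -> P1. 3 ppages; refcounts: pp0:2 pp1:2 pp2:2
Op 2: read(P1, v0) -> 25. No state change.
Op 3: write(P0, v1, 106). refcount(pp1)=2>1 -> COPY to pp3. 4 ppages; refcounts: pp0:2 pp1:1 pp2:2 pp3:1
Op 4: read(P0, v2) -> 11. No state change.
Op 5: read(P1, v1) -> 25. No state change.
Op 6: write(P0, v2, 123). refcount(pp2)=2>1 -> COPY to pp4. 5 ppages; refcounts: pp0:2 pp1:1 pp2:1 pp3:1 pp4:1
Op 7: write(P1, v0, 164). refcount(pp0)=2>1 -> COPY to pp5. 6 ppages; refcounts: pp0:1 pp1:1 pp2:1 pp3:1 pp4:1 pp5:1
Op 8: fork(P1) -> P2. 6 ppages; refcounts: pp0:1 pp1:2 pp2:2 pp3:1 pp4:1 pp5:2
P0: v0 -> pp0 = 25
P1: v0 -> pp5 = 164
P2: v0 -> pp5 = 164

Answer: 25 164 164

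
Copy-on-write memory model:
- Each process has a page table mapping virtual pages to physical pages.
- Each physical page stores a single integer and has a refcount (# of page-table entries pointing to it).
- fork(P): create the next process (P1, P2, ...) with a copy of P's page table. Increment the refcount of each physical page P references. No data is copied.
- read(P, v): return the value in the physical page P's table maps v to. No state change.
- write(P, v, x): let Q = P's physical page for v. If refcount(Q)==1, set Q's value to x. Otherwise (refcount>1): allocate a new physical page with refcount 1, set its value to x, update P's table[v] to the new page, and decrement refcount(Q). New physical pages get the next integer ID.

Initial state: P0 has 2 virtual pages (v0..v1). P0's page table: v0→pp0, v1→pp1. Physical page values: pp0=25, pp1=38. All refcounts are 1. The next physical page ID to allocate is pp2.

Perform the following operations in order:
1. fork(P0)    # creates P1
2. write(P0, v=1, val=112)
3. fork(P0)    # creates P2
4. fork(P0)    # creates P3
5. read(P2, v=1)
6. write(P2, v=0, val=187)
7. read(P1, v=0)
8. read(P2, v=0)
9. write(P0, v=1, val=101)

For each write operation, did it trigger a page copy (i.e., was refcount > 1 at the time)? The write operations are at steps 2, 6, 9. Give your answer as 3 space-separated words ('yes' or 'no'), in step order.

Op 1: fork(P0) -> P1. 2 ppages; refcounts: pp0:2 pp1:2
Op 2: write(P0, v1, 112). refcount(pp1)=2>1 -> COPY to pp2. 3 ppages; refcounts: pp0:2 pp1:1 pp2:1
Op 3: fork(P0) -> P2. 3 ppages; refcounts: pp0:3 pp1:1 pp2:2
Op 4: fork(P0) -> P3. 3 ppages; refcounts: pp0:4 pp1:1 pp2:3
Op 5: read(P2, v1) -> 112. No state change.
Op 6: write(P2, v0, 187). refcount(pp0)=4>1 -> COPY to pp3. 4 ppages; refcounts: pp0:3 pp1:1 pp2:3 pp3:1
Op 7: read(P1, v0) -> 25. No state change.
Op 8: read(P2, v0) -> 187. No state change.
Op 9: write(P0, v1, 101). refcount(pp2)=3>1 -> COPY to pp4. 5 ppages; refcounts: pp0:3 pp1:1 pp2:2 pp3:1 pp4:1

yes yes yes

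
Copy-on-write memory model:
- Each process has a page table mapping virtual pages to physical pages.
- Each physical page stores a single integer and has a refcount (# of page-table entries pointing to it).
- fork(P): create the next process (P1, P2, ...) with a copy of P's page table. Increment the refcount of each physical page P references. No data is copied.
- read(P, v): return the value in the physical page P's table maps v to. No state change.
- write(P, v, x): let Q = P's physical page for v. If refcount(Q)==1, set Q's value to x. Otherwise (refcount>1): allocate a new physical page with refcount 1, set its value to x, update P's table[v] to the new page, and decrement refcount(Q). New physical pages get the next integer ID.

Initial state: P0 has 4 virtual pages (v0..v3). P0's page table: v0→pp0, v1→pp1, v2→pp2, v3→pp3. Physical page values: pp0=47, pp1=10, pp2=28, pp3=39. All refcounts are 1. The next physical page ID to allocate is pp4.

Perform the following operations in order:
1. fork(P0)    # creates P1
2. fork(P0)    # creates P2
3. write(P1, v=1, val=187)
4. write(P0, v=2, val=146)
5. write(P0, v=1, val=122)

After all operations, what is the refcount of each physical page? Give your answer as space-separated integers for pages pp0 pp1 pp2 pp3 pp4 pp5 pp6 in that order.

Op 1: fork(P0) -> P1. 4 ppages; refcounts: pp0:2 pp1:2 pp2:2 pp3:2
Op 2: fork(P0) -> P2. 4 ppages; refcounts: pp0:3 pp1:3 pp2:3 pp3:3
Op 3: write(P1, v1, 187). refcount(pp1)=3>1 -> COPY to pp4. 5 ppages; refcounts: pp0:3 pp1:2 pp2:3 pp3:3 pp4:1
Op 4: write(P0, v2, 146). refcount(pp2)=3>1 -> COPY to pp5. 6 ppages; refcounts: pp0:3 pp1:2 pp2:2 pp3:3 pp4:1 pp5:1
Op 5: write(P0, v1, 122). refcount(pp1)=2>1 -> COPY to pp6. 7 ppages; refcounts: pp0:3 pp1:1 pp2:2 pp3:3 pp4:1 pp5:1 pp6:1

Answer: 3 1 2 3 1 1 1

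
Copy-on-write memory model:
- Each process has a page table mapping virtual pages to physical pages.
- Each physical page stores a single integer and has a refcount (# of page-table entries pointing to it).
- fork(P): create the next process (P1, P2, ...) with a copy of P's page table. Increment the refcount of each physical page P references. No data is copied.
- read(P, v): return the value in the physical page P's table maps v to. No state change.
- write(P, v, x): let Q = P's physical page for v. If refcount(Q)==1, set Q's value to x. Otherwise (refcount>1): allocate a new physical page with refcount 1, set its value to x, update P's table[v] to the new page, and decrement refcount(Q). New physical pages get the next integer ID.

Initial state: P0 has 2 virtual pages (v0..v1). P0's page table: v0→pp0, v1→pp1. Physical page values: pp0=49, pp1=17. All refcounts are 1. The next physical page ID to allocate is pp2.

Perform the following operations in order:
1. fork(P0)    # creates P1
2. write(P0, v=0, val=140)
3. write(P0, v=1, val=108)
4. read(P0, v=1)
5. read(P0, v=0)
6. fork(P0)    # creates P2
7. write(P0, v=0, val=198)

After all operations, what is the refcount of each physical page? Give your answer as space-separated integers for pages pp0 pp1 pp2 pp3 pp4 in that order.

Op 1: fork(P0) -> P1. 2 ppages; refcounts: pp0:2 pp1:2
Op 2: write(P0, v0, 140). refcount(pp0)=2>1 -> COPY to pp2. 3 ppages; refcounts: pp0:1 pp1:2 pp2:1
Op 3: write(P0, v1, 108). refcount(pp1)=2>1 -> COPY to pp3. 4 ppages; refcounts: pp0:1 pp1:1 pp2:1 pp3:1
Op 4: read(P0, v1) -> 108. No state change.
Op 5: read(P0, v0) -> 140. No state change.
Op 6: fork(P0) -> P2. 4 ppages; refcounts: pp0:1 pp1:1 pp2:2 pp3:2
Op 7: write(P0, v0, 198). refcount(pp2)=2>1 -> COPY to pp4. 5 ppages; refcounts: pp0:1 pp1:1 pp2:1 pp3:2 pp4:1

Answer: 1 1 1 2 1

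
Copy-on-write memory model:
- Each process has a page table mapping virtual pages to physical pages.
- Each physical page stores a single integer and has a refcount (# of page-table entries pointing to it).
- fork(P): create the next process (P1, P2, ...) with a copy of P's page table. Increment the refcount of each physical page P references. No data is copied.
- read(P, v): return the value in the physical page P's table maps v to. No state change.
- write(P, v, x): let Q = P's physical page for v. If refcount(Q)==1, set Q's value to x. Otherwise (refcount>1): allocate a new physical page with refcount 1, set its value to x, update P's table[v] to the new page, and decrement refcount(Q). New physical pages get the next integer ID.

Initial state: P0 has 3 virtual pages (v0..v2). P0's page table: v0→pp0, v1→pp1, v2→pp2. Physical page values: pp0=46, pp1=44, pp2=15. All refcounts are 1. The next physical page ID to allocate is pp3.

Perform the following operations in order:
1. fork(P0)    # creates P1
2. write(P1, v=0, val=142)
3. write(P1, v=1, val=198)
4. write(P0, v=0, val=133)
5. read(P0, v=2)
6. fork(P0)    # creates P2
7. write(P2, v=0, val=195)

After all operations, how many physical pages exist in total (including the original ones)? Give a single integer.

Answer: 6

Derivation:
Op 1: fork(P0) -> P1. 3 ppages; refcounts: pp0:2 pp1:2 pp2:2
Op 2: write(P1, v0, 142). refcount(pp0)=2>1 -> COPY to pp3. 4 ppages; refcounts: pp0:1 pp1:2 pp2:2 pp3:1
Op 3: write(P1, v1, 198). refcount(pp1)=2>1 -> COPY to pp4. 5 ppages; refcounts: pp0:1 pp1:1 pp2:2 pp3:1 pp4:1
Op 4: write(P0, v0, 133). refcount(pp0)=1 -> write in place. 5 ppages; refcounts: pp0:1 pp1:1 pp2:2 pp3:1 pp4:1
Op 5: read(P0, v2) -> 15. No state change.
Op 6: fork(P0) -> P2. 5 ppages; refcounts: pp0:2 pp1:2 pp2:3 pp3:1 pp4:1
Op 7: write(P2, v0, 195). refcount(pp0)=2>1 -> COPY to pp5. 6 ppages; refcounts: pp0:1 pp1:2 pp2:3 pp3:1 pp4:1 pp5:1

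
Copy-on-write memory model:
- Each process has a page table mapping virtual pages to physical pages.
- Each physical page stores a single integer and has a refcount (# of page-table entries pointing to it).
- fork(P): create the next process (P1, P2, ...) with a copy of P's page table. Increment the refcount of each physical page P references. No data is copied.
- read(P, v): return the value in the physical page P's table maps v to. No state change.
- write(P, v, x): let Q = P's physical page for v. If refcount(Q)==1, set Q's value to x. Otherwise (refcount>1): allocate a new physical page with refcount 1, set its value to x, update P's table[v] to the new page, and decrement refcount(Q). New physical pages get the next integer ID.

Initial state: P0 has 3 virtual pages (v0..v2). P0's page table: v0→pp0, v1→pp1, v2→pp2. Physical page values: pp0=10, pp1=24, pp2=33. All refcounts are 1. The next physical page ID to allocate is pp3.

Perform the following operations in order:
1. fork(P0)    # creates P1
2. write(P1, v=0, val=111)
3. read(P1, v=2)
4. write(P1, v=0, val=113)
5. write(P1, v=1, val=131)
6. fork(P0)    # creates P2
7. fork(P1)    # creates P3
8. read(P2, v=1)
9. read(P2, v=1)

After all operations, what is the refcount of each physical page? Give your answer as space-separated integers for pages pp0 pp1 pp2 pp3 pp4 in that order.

Answer: 2 2 4 2 2

Derivation:
Op 1: fork(P0) -> P1. 3 ppages; refcounts: pp0:2 pp1:2 pp2:2
Op 2: write(P1, v0, 111). refcount(pp0)=2>1 -> COPY to pp3. 4 ppages; refcounts: pp0:1 pp1:2 pp2:2 pp3:1
Op 3: read(P1, v2) -> 33. No state change.
Op 4: write(P1, v0, 113). refcount(pp3)=1 -> write in place. 4 ppages; refcounts: pp0:1 pp1:2 pp2:2 pp3:1
Op 5: write(P1, v1, 131). refcount(pp1)=2>1 -> COPY to pp4. 5 ppages; refcounts: pp0:1 pp1:1 pp2:2 pp3:1 pp4:1
Op 6: fork(P0) -> P2. 5 ppages; refcounts: pp0:2 pp1:2 pp2:3 pp3:1 pp4:1
Op 7: fork(P1) -> P3. 5 ppages; refcounts: pp0:2 pp1:2 pp2:4 pp3:2 pp4:2
Op 8: read(P2, v1) -> 24. No state change.
Op 9: read(P2, v1) -> 24. No state change.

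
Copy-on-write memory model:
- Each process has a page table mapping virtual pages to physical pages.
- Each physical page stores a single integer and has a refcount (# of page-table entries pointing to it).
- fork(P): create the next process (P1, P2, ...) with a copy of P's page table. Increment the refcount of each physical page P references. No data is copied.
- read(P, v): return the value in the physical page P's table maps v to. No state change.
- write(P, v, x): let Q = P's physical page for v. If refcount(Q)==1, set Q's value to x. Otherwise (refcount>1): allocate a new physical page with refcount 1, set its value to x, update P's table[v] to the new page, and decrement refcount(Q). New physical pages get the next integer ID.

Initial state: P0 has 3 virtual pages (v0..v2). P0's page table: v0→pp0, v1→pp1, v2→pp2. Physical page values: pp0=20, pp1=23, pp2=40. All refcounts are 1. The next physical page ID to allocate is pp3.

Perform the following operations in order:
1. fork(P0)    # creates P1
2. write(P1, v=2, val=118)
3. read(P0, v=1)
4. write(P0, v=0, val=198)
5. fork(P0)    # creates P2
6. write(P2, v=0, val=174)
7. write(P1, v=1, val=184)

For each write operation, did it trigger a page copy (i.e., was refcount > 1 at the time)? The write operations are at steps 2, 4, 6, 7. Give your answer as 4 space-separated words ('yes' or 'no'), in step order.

Op 1: fork(P0) -> P1. 3 ppages; refcounts: pp0:2 pp1:2 pp2:2
Op 2: write(P1, v2, 118). refcount(pp2)=2>1 -> COPY to pp3. 4 ppages; refcounts: pp0:2 pp1:2 pp2:1 pp3:1
Op 3: read(P0, v1) -> 23. No state change.
Op 4: write(P0, v0, 198). refcount(pp0)=2>1 -> COPY to pp4. 5 ppages; refcounts: pp0:1 pp1:2 pp2:1 pp3:1 pp4:1
Op 5: fork(P0) -> P2. 5 ppages; refcounts: pp0:1 pp1:3 pp2:2 pp3:1 pp4:2
Op 6: write(P2, v0, 174). refcount(pp4)=2>1 -> COPY to pp5. 6 ppages; refcounts: pp0:1 pp1:3 pp2:2 pp3:1 pp4:1 pp5:1
Op 7: write(P1, v1, 184). refcount(pp1)=3>1 -> COPY to pp6. 7 ppages; refcounts: pp0:1 pp1:2 pp2:2 pp3:1 pp4:1 pp5:1 pp6:1

yes yes yes yes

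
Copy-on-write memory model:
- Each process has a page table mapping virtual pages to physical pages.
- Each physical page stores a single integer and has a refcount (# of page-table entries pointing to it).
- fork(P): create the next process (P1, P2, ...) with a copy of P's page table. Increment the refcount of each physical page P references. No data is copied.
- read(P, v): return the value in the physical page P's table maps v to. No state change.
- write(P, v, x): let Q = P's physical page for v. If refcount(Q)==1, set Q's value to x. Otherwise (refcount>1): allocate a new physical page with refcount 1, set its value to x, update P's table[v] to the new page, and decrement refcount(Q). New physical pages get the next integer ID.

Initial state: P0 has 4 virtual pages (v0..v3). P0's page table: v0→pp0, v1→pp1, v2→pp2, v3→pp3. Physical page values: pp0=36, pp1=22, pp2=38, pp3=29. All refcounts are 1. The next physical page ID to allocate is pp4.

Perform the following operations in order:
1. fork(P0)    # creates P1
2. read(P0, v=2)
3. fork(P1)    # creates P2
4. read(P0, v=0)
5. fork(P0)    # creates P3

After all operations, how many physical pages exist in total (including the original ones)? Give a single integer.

Op 1: fork(P0) -> P1. 4 ppages; refcounts: pp0:2 pp1:2 pp2:2 pp3:2
Op 2: read(P0, v2) -> 38. No state change.
Op 3: fork(P1) -> P2. 4 ppages; refcounts: pp0:3 pp1:3 pp2:3 pp3:3
Op 4: read(P0, v0) -> 36. No state change.
Op 5: fork(P0) -> P3. 4 ppages; refcounts: pp0:4 pp1:4 pp2:4 pp3:4

Answer: 4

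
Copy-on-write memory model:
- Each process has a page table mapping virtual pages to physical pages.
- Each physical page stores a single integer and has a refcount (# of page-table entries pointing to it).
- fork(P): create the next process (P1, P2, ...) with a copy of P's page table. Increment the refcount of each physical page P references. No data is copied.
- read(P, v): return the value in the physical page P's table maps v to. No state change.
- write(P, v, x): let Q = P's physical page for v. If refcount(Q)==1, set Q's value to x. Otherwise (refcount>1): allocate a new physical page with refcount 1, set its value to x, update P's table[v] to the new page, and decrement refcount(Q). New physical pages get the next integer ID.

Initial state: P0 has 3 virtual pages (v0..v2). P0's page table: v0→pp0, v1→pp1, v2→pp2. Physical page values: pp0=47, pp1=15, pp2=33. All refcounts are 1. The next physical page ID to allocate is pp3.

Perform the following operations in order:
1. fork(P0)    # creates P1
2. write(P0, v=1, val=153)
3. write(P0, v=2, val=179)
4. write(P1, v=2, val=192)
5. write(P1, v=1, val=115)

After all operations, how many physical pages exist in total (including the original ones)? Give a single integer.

Op 1: fork(P0) -> P1. 3 ppages; refcounts: pp0:2 pp1:2 pp2:2
Op 2: write(P0, v1, 153). refcount(pp1)=2>1 -> COPY to pp3. 4 ppages; refcounts: pp0:2 pp1:1 pp2:2 pp3:1
Op 3: write(P0, v2, 179). refcount(pp2)=2>1 -> COPY to pp4. 5 ppages; refcounts: pp0:2 pp1:1 pp2:1 pp3:1 pp4:1
Op 4: write(P1, v2, 192). refcount(pp2)=1 -> write in place. 5 ppages; refcounts: pp0:2 pp1:1 pp2:1 pp3:1 pp4:1
Op 5: write(P1, v1, 115). refcount(pp1)=1 -> write in place. 5 ppages; refcounts: pp0:2 pp1:1 pp2:1 pp3:1 pp4:1

Answer: 5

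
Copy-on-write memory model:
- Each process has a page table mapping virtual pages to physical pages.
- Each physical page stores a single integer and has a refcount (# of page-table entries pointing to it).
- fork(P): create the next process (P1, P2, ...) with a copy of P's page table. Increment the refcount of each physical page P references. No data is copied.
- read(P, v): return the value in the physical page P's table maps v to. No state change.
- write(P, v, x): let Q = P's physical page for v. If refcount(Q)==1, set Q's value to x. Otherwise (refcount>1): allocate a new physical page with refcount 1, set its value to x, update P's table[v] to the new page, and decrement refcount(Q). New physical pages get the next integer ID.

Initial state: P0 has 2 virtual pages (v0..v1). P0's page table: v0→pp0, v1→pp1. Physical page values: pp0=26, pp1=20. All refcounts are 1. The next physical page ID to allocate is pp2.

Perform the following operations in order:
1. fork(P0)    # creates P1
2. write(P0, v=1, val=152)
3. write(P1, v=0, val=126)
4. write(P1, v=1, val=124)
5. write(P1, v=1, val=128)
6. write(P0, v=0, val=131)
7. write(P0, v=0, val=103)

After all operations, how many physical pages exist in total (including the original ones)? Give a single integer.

Answer: 4

Derivation:
Op 1: fork(P0) -> P1. 2 ppages; refcounts: pp0:2 pp1:2
Op 2: write(P0, v1, 152). refcount(pp1)=2>1 -> COPY to pp2. 3 ppages; refcounts: pp0:2 pp1:1 pp2:1
Op 3: write(P1, v0, 126). refcount(pp0)=2>1 -> COPY to pp3. 4 ppages; refcounts: pp0:1 pp1:1 pp2:1 pp3:1
Op 4: write(P1, v1, 124). refcount(pp1)=1 -> write in place. 4 ppages; refcounts: pp0:1 pp1:1 pp2:1 pp3:1
Op 5: write(P1, v1, 128). refcount(pp1)=1 -> write in place. 4 ppages; refcounts: pp0:1 pp1:1 pp2:1 pp3:1
Op 6: write(P0, v0, 131). refcount(pp0)=1 -> write in place. 4 ppages; refcounts: pp0:1 pp1:1 pp2:1 pp3:1
Op 7: write(P0, v0, 103). refcount(pp0)=1 -> write in place. 4 ppages; refcounts: pp0:1 pp1:1 pp2:1 pp3:1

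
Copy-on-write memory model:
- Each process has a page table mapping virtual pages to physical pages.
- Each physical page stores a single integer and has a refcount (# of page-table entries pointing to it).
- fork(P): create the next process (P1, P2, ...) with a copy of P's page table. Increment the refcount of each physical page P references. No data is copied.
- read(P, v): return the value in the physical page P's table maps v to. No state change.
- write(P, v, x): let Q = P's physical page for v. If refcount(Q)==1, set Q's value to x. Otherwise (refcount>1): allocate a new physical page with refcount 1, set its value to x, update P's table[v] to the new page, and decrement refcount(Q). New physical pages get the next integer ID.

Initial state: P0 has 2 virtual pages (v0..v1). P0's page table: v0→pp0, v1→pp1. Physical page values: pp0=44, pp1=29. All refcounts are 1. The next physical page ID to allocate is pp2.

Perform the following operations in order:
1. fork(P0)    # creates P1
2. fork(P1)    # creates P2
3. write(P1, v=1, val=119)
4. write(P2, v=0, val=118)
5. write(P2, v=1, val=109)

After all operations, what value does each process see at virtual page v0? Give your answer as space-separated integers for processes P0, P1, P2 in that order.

Op 1: fork(P0) -> P1. 2 ppages; refcounts: pp0:2 pp1:2
Op 2: fork(P1) -> P2. 2 ppages; refcounts: pp0:3 pp1:3
Op 3: write(P1, v1, 119). refcount(pp1)=3>1 -> COPY to pp2. 3 ppages; refcounts: pp0:3 pp1:2 pp2:1
Op 4: write(P2, v0, 118). refcount(pp0)=3>1 -> COPY to pp3. 4 ppages; refcounts: pp0:2 pp1:2 pp2:1 pp3:1
Op 5: write(P2, v1, 109). refcount(pp1)=2>1 -> COPY to pp4. 5 ppages; refcounts: pp0:2 pp1:1 pp2:1 pp3:1 pp4:1
P0: v0 -> pp0 = 44
P1: v0 -> pp0 = 44
P2: v0 -> pp3 = 118

Answer: 44 44 118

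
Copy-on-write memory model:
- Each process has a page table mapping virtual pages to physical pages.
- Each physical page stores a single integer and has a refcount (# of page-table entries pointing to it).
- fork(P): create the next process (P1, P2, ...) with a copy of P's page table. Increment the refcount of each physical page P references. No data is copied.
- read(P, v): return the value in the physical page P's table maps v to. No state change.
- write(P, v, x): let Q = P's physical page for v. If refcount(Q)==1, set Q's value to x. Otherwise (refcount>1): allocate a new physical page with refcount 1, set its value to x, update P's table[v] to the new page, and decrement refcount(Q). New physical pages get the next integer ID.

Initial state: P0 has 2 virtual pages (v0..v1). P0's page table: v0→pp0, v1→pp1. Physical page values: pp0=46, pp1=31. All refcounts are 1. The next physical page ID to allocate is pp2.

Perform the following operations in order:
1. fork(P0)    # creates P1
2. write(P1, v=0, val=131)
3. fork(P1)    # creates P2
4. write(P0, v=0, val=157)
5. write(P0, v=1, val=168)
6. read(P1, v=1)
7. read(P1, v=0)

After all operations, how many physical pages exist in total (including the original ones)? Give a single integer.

Answer: 4

Derivation:
Op 1: fork(P0) -> P1. 2 ppages; refcounts: pp0:2 pp1:2
Op 2: write(P1, v0, 131). refcount(pp0)=2>1 -> COPY to pp2. 3 ppages; refcounts: pp0:1 pp1:2 pp2:1
Op 3: fork(P1) -> P2. 3 ppages; refcounts: pp0:1 pp1:3 pp2:2
Op 4: write(P0, v0, 157). refcount(pp0)=1 -> write in place. 3 ppages; refcounts: pp0:1 pp1:3 pp2:2
Op 5: write(P0, v1, 168). refcount(pp1)=3>1 -> COPY to pp3. 4 ppages; refcounts: pp0:1 pp1:2 pp2:2 pp3:1
Op 6: read(P1, v1) -> 31. No state change.
Op 7: read(P1, v0) -> 131. No state change.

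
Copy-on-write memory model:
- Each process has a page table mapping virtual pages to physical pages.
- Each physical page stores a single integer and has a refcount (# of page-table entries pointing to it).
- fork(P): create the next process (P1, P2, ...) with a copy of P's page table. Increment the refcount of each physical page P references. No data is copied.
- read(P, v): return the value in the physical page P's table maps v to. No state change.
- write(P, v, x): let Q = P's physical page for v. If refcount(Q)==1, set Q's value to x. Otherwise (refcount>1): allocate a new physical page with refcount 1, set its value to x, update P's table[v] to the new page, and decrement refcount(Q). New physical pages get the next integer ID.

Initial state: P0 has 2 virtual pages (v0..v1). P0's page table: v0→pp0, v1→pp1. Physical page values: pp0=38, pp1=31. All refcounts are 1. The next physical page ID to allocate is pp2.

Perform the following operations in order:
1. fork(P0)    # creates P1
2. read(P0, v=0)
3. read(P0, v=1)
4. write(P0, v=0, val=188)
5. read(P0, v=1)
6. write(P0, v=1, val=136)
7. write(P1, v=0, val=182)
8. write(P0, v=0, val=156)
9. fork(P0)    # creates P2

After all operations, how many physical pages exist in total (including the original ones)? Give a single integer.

Op 1: fork(P0) -> P1. 2 ppages; refcounts: pp0:2 pp1:2
Op 2: read(P0, v0) -> 38. No state change.
Op 3: read(P0, v1) -> 31. No state change.
Op 4: write(P0, v0, 188). refcount(pp0)=2>1 -> COPY to pp2. 3 ppages; refcounts: pp0:1 pp1:2 pp2:1
Op 5: read(P0, v1) -> 31. No state change.
Op 6: write(P0, v1, 136). refcount(pp1)=2>1 -> COPY to pp3. 4 ppages; refcounts: pp0:1 pp1:1 pp2:1 pp3:1
Op 7: write(P1, v0, 182). refcount(pp0)=1 -> write in place. 4 ppages; refcounts: pp0:1 pp1:1 pp2:1 pp3:1
Op 8: write(P0, v0, 156). refcount(pp2)=1 -> write in place. 4 ppages; refcounts: pp0:1 pp1:1 pp2:1 pp3:1
Op 9: fork(P0) -> P2. 4 ppages; refcounts: pp0:1 pp1:1 pp2:2 pp3:2

Answer: 4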